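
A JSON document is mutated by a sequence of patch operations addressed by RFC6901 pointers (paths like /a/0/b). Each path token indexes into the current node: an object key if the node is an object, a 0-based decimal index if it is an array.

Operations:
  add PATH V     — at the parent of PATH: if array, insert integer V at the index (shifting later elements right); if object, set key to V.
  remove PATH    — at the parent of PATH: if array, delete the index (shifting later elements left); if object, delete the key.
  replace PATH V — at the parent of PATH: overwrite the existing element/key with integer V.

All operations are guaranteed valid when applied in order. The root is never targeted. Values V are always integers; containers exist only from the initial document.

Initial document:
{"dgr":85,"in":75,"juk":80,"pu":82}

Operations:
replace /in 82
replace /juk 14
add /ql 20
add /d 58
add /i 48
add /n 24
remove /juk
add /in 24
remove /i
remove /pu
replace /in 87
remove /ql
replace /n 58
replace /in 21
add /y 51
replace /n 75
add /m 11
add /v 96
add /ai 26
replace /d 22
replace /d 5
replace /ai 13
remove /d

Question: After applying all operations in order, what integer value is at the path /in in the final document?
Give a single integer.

Answer: 21

Derivation:
After op 1 (replace /in 82): {"dgr":85,"in":82,"juk":80,"pu":82}
After op 2 (replace /juk 14): {"dgr":85,"in":82,"juk":14,"pu":82}
After op 3 (add /ql 20): {"dgr":85,"in":82,"juk":14,"pu":82,"ql":20}
After op 4 (add /d 58): {"d":58,"dgr":85,"in":82,"juk":14,"pu":82,"ql":20}
After op 5 (add /i 48): {"d":58,"dgr":85,"i":48,"in":82,"juk":14,"pu":82,"ql":20}
After op 6 (add /n 24): {"d":58,"dgr":85,"i":48,"in":82,"juk":14,"n":24,"pu":82,"ql":20}
After op 7 (remove /juk): {"d":58,"dgr":85,"i":48,"in":82,"n":24,"pu":82,"ql":20}
After op 8 (add /in 24): {"d":58,"dgr":85,"i":48,"in":24,"n":24,"pu":82,"ql":20}
After op 9 (remove /i): {"d":58,"dgr":85,"in":24,"n":24,"pu":82,"ql":20}
After op 10 (remove /pu): {"d":58,"dgr":85,"in":24,"n":24,"ql":20}
After op 11 (replace /in 87): {"d":58,"dgr":85,"in":87,"n":24,"ql":20}
After op 12 (remove /ql): {"d":58,"dgr":85,"in":87,"n":24}
After op 13 (replace /n 58): {"d":58,"dgr":85,"in":87,"n":58}
After op 14 (replace /in 21): {"d":58,"dgr":85,"in":21,"n":58}
After op 15 (add /y 51): {"d":58,"dgr":85,"in":21,"n":58,"y":51}
After op 16 (replace /n 75): {"d":58,"dgr":85,"in":21,"n":75,"y":51}
After op 17 (add /m 11): {"d":58,"dgr":85,"in":21,"m":11,"n":75,"y":51}
After op 18 (add /v 96): {"d":58,"dgr":85,"in":21,"m":11,"n":75,"v":96,"y":51}
After op 19 (add /ai 26): {"ai":26,"d":58,"dgr":85,"in":21,"m":11,"n":75,"v":96,"y":51}
After op 20 (replace /d 22): {"ai":26,"d":22,"dgr":85,"in":21,"m":11,"n":75,"v":96,"y":51}
After op 21 (replace /d 5): {"ai":26,"d":5,"dgr":85,"in":21,"m":11,"n":75,"v":96,"y":51}
After op 22 (replace /ai 13): {"ai":13,"d":5,"dgr":85,"in":21,"m":11,"n":75,"v":96,"y":51}
After op 23 (remove /d): {"ai":13,"dgr":85,"in":21,"m":11,"n":75,"v":96,"y":51}
Value at /in: 21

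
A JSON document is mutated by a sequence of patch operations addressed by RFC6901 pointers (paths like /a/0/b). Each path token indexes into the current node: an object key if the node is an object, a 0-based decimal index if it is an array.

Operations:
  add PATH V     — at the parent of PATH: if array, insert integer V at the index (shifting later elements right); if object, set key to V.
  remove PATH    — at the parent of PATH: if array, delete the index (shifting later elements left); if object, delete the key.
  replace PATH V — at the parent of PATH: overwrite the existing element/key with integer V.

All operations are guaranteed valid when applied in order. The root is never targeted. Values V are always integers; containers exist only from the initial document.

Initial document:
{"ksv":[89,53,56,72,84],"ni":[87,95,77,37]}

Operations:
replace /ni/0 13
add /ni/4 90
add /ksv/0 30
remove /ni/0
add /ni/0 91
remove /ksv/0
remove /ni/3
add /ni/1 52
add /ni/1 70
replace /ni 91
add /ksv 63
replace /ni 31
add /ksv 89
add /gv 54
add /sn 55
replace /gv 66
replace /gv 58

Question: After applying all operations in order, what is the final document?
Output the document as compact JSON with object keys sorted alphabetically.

Answer: {"gv":58,"ksv":89,"ni":31,"sn":55}

Derivation:
After op 1 (replace /ni/0 13): {"ksv":[89,53,56,72,84],"ni":[13,95,77,37]}
After op 2 (add /ni/4 90): {"ksv":[89,53,56,72,84],"ni":[13,95,77,37,90]}
After op 3 (add /ksv/0 30): {"ksv":[30,89,53,56,72,84],"ni":[13,95,77,37,90]}
After op 4 (remove /ni/0): {"ksv":[30,89,53,56,72,84],"ni":[95,77,37,90]}
After op 5 (add /ni/0 91): {"ksv":[30,89,53,56,72,84],"ni":[91,95,77,37,90]}
After op 6 (remove /ksv/0): {"ksv":[89,53,56,72,84],"ni":[91,95,77,37,90]}
After op 7 (remove /ni/3): {"ksv":[89,53,56,72,84],"ni":[91,95,77,90]}
After op 8 (add /ni/1 52): {"ksv":[89,53,56,72,84],"ni":[91,52,95,77,90]}
After op 9 (add /ni/1 70): {"ksv":[89,53,56,72,84],"ni":[91,70,52,95,77,90]}
After op 10 (replace /ni 91): {"ksv":[89,53,56,72,84],"ni":91}
After op 11 (add /ksv 63): {"ksv":63,"ni":91}
After op 12 (replace /ni 31): {"ksv":63,"ni":31}
After op 13 (add /ksv 89): {"ksv":89,"ni":31}
After op 14 (add /gv 54): {"gv":54,"ksv":89,"ni":31}
After op 15 (add /sn 55): {"gv":54,"ksv":89,"ni":31,"sn":55}
After op 16 (replace /gv 66): {"gv":66,"ksv":89,"ni":31,"sn":55}
After op 17 (replace /gv 58): {"gv":58,"ksv":89,"ni":31,"sn":55}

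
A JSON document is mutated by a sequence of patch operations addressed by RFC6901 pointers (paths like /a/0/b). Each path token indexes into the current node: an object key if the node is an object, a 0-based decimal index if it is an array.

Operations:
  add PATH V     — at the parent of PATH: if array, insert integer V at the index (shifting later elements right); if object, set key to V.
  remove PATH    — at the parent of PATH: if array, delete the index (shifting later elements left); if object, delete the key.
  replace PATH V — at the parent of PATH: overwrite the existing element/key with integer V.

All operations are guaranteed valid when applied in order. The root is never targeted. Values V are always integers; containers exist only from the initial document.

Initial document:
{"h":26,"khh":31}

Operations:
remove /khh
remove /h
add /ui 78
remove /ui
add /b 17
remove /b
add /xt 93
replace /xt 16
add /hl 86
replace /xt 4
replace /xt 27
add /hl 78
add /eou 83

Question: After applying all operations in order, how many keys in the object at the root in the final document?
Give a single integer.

After op 1 (remove /khh): {"h":26}
After op 2 (remove /h): {}
After op 3 (add /ui 78): {"ui":78}
After op 4 (remove /ui): {}
After op 5 (add /b 17): {"b":17}
After op 6 (remove /b): {}
After op 7 (add /xt 93): {"xt":93}
After op 8 (replace /xt 16): {"xt":16}
After op 9 (add /hl 86): {"hl":86,"xt":16}
After op 10 (replace /xt 4): {"hl":86,"xt":4}
After op 11 (replace /xt 27): {"hl":86,"xt":27}
After op 12 (add /hl 78): {"hl":78,"xt":27}
After op 13 (add /eou 83): {"eou":83,"hl":78,"xt":27}
Size at the root: 3

Answer: 3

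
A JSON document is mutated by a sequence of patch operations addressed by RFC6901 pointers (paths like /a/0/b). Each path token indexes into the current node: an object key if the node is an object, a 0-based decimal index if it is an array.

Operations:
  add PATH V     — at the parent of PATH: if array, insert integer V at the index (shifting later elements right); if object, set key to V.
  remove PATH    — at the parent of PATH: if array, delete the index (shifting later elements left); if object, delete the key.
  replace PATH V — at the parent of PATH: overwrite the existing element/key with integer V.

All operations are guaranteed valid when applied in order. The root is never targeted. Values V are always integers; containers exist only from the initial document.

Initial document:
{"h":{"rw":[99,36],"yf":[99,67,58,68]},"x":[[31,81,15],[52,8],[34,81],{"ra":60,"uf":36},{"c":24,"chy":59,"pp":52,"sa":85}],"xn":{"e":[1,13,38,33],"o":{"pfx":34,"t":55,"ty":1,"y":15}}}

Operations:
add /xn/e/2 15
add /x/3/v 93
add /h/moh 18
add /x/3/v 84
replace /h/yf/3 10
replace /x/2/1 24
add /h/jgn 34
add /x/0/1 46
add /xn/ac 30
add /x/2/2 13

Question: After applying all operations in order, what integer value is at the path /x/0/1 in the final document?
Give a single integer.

After op 1 (add /xn/e/2 15): {"h":{"rw":[99,36],"yf":[99,67,58,68]},"x":[[31,81,15],[52,8],[34,81],{"ra":60,"uf":36},{"c":24,"chy":59,"pp":52,"sa":85}],"xn":{"e":[1,13,15,38,33],"o":{"pfx":34,"t":55,"ty":1,"y":15}}}
After op 2 (add /x/3/v 93): {"h":{"rw":[99,36],"yf":[99,67,58,68]},"x":[[31,81,15],[52,8],[34,81],{"ra":60,"uf":36,"v":93},{"c":24,"chy":59,"pp":52,"sa":85}],"xn":{"e":[1,13,15,38,33],"o":{"pfx":34,"t":55,"ty":1,"y":15}}}
After op 3 (add /h/moh 18): {"h":{"moh":18,"rw":[99,36],"yf":[99,67,58,68]},"x":[[31,81,15],[52,8],[34,81],{"ra":60,"uf":36,"v":93},{"c":24,"chy":59,"pp":52,"sa":85}],"xn":{"e":[1,13,15,38,33],"o":{"pfx":34,"t":55,"ty":1,"y":15}}}
After op 4 (add /x/3/v 84): {"h":{"moh":18,"rw":[99,36],"yf":[99,67,58,68]},"x":[[31,81,15],[52,8],[34,81],{"ra":60,"uf":36,"v":84},{"c":24,"chy":59,"pp":52,"sa":85}],"xn":{"e":[1,13,15,38,33],"o":{"pfx":34,"t":55,"ty":1,"y":15}}}
After op 5 (replace /h/yf/3 10): {"h":{"moh":18,"rw":[99,36],"yf":[99,67,58,10]},"x":[[31,81,15],[52,8],[34,81],{"ra":60,"uf":36,"v":84},{"c":24,"chy":59,"pp":52,"sa":85}],"xn":{"e":[1,13,15,38,33],"o":{"pfx":34,"t":55,"ty":1,"y":15}}}
After op 6 (replace /x/2/1 24): {"h":{"moh":18,"rw":[99,36],"yf":[99,67,58,10]},"x":[[31,81,15],[52,8],[34,24],{"ra":60,"uf":36,"v":84},{"c":24,"chy":59,"pp":52,"sa":85}],"xn":{"e":[1,13,15,38,33],"o":{"pfx":34,"t":55,"ty":1,"y":15}}}
After op 7 (add /h/jgn 34): {"h":{"jgn":34,"moh":18,"rw":[99,36],"yf":[99,67,58,10]},"x":[[31,81,15],[52,8],[34,24],{"ra":60,"uf":36,"v":84},{"c":24,"chy":59,"pp":52,"sa":85}],"xn":{"e":[1,13,15,38,33],"o":{"pfx":34,"t":55,"ty":1,"y":15}}}
After op 8 (add /x/0/1 46): {"h":{"jgn":34,"moh":18,"rw":[99,36],"yf":[99,67,58,10]},"x":[[31,46,81,15],[52,8],[34,24],{"ra":60,"uf":36,"v":84},{"c":24,"chy":59,"pp":52,"sa":85}],"xn":{"e":[1,13,15,38,33],"o":{"pfx":34,"t":55,"ty":1,"y":15}}}
After op 9 (add /xn/ac 30): {"h":{"jgn":34,"moh":18,"rw":[99,36],"yf":[99,67,58,10]},"x":[[31,46,81,15],[52,8],[34,24],{"ra":60,"uf":36,"v":84},{"c":24,"chy":59,"pp":52,"sa":85}],"xn":{"ac":30,"e":[1,13,15,38,33],"o":{"pfx":34,"t":55,"ty":1,"y":15}}}
After op 10 (add /x/2/2 13): {"h":{"jgn":34,"moh":18,"rw":[99,36],"yf":[99,67,58,10]},"x":[[31,46,81,15],[52,8],[34,24,13],{"ra":60,"uf":36,"v":84},{"c":24,"chy":59,"pp":52,"sa":85}],"xn":{"ac":30,"e":[1,13,15,38,33],"o":{"pfx":34,"t":55,"ty":1,"y":15}}}
Value at /x/0/1: 46

Answer: 46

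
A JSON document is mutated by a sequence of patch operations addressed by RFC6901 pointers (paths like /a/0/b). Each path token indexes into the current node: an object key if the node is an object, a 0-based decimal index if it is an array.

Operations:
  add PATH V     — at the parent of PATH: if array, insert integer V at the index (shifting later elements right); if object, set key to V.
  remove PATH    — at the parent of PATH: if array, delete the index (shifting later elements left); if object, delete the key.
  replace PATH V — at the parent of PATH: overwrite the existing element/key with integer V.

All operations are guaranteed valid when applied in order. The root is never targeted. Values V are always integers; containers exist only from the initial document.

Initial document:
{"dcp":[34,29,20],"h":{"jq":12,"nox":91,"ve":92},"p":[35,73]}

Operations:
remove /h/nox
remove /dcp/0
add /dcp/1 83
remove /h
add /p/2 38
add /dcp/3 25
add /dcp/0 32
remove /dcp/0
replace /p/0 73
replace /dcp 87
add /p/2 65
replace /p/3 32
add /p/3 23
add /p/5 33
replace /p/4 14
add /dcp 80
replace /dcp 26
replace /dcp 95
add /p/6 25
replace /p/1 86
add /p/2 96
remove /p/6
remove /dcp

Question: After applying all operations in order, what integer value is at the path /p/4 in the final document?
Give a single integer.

After op 1 (remove /h/nox): {"dcp":[34,29,20],"h":{"jq":12,"ve":92},"p":[35,73]}
After op 2 (remove /dcp/0): {"dcp":[29,20],"h":{"jq":12,"ve":92},"p":[35,73]}
After op 3 (add /dcp/1 83): {"dcp":[29,83,20],"h":{"jq":12,"ve":92},"p":[35,73]}
After op 4 (remove /h): {"dcp":[29,83,20],"p":[35,73]}
After op 5 (add /p/2 38): {"dcp":[29,83,20],"p":[35,73,38]}
After op 6 (add /dcp/3 25): {"dcp":[29,83,20,25],"p":[35,73,38]}
After op 7 (add /dcp/0 32): {"dcp":[32,29,83,20,25],"p":[35,73,38]}
After op 8 (remove /dcp/0): {"dcp":[29,83,20,25],"p":[35,73,38]}
After op 9 (replace /p/0 73): {"dcp":[29,83,20,25],"p":[73,73,38]}
After op 10 (replace /dcp 87): {"dcp":87,"p":[73,73,38]}
After op 11 (add /p/2 65): {"dcp":87,"p":[73,73,65,38]}
After op 12 (replace /p/3 32): {"dcp":87,"p":[73,73,65,32]}
After op 13 (add /p/3 23): {"dcp":87,"p":[73,73,65,23,32]}
After op 14 (add /p/5 33): {"dcp":87,"p":[73,73,65,23,32,33]}
After op 15 (replace /p/4 14): {"dcp":87,"p":[73,73,65,23,14,33]}
After op 16 (add /dcp 80): {"dcp":80,"p":[73,73,65,23,14,33]}
After op 17 (replace /dcp 26): {"dcp":26,"p":[73,73,65,23,14,33]}
After op 18 (replace /dcp 95): {"dcp":95,"p":[73,73,65,23,14,33]}
After op 19 (add /p/6 25): {"dcp":95,"p":[73,73,65,23,14,33,25]}
After op 20 (replace /p/1 86): {"dcp":95,"p":[73,86,65,23,14,33,25]}
After op 21 (add /p/2 96): {"dcp":95,"p":[73,86,96,65,23,14,33,25]}
After op 22 (remove /p/6): {"dcp":95,"p":[73,86,96,65,23,14,25]}
After op 23 (remove /dcp): {"p":[73,86,96,65,23,14,25]}
Value at /p/4: 23

Answer: 23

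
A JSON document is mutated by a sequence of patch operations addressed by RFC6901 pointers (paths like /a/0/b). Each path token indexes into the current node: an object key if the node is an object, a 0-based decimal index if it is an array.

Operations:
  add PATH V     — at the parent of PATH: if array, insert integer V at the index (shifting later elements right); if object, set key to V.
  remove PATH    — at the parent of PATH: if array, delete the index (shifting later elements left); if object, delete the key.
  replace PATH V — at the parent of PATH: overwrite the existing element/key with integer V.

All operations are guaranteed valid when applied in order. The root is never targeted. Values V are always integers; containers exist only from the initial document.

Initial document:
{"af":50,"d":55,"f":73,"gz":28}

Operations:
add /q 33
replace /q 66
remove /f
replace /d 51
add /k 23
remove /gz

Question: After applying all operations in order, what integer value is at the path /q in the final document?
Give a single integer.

After op 1 (add /q 33): {"af":50,"d":55,"f":73,"gz":28,"q":33}
After op 2 (replace /q 66): {"af":50,"d":55,"f":73,"gz":28,"q":66}
After op 3 (remove /f): {"af":50,"d":55,"gz":28,"q":66}
After op 4 (replace /d 51): {"af":50,"d":51,"gz":28,"q":66}
After op 5 (add /k 23): {"af":50,"d":51,"gz":28,"k":23,"q":66}
After op 6 (remove /gz): {"af":50,"d":51,"k":23,"q":66}
Value at /q: 66

Answer: 66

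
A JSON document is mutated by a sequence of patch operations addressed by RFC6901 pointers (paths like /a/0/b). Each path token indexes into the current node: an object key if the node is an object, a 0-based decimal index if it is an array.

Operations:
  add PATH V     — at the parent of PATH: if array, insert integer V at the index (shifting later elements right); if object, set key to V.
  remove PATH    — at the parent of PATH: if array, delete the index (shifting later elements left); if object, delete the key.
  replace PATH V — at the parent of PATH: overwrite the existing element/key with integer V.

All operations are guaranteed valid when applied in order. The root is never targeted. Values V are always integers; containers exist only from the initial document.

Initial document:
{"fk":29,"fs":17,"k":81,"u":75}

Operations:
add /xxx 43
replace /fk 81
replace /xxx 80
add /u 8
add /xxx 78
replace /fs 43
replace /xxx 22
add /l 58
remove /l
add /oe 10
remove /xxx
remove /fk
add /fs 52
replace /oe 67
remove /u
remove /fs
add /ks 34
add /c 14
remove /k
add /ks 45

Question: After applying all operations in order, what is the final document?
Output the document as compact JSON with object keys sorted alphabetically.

Answer: {"c":14,"ks":45,"oe":67}

Derivation:
After op 1 (add /xxx 43): {"fk":29,"fs":17,"k":81,"u":75,"xxx":43}
After op 2 (replace /fk 81): {"fk":81,"fs":17,"k":81,"u":75,"xxx":43}
After op 3 (replace /xxx 80): {"fk":81,"fs":17,"k":81,"u":75,"xxx":80}
After op 4 (add /u 8): {"fk":81,"fs":17,"k":81,"u":8,"xxx":80}
After op 5 (add /xxx 78): {"fk":81,"fs":17,"k":81,"u":8,"xxx":78}
After op 6 (replace /fs 43): {"fk":81,"fs":43,"k":81,"u":8,"xxx":78}
After op 7 (replace /xxx 22): {"fk":81,"fs":43,"k":81,"u":8,"xxx":22}
After op 8 (add /l 58): {"fk":81,"fs":43,"k":81,"l":58,"u":8,"xxx":22}
After op 9 (remove /l): {"fk":81,"fs":43,"k":81,"u":8,"xxx":22}
After op 10 (add /oe 10): {"fk":81,"fs":43,"k":81,"oe":10,"u":8,"xxx":22}
After op 11 (remove /xxx): {"fk":81,"fs":43,"k":81,"oe":10,"u":8}
After op 12 (remove /fk): {"fs":43,"k":81,"oe":10,"u":8}
After op 13 (add /fs 52): {"fs":52,"k":81,"oe":10,"u":8}
After op 14 (replace /oe 67): {"fs":52,"k":81,"oe":67,"u":8}
After op 15 (remove /u): {"fs":52,"k":81,"oe":67}
After op 16 (remove /fs): {"k":81,"oe":67}
After op 17 (add /ks 34): {"k":81,"ks":34,"oe":67}
After op 18 (add /c 14): {"c":14,"k":81,"ks":34,"oe":67}
After op 19 (remove /k): {"c":14,"ks":34,"oe":67}
After op 20 (add /ks 45): {"c":14,"ks":45,"oe":67}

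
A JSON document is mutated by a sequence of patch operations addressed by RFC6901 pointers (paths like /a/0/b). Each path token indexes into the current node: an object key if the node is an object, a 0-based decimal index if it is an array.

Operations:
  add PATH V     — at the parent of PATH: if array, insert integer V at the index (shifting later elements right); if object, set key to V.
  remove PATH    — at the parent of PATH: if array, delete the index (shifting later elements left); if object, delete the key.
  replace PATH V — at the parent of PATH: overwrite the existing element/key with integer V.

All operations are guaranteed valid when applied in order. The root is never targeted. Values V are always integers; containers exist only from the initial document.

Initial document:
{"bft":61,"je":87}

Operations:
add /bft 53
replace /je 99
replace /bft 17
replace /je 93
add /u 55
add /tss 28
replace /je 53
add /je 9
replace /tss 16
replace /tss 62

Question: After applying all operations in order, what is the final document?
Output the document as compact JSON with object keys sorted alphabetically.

After op 1 (add /bft 53): {"bft":53,"je":87}
After op 2 (replace /je 99): {"bft":53,"je":99}
After op 3 (replace /bft 17): {"bft":17,"je":99}
After op 4 (replace /je 93): {"bft":17,"je":93}
After op 5 (add /u 55): {"bft":17,"je":93,"u":55}
After op 6 (add /tss 28): {"bft":17,"je":93,"tss":28,"u":55}
After op 7 (replace /je 53): {"bft":17,"je":53,"tss":28,"u":55}
After op 8 (add /je 9): {"bft":17,"je":9,"tss":28,"u":55}
After op 9 (replace /tss 16): {"bft":17,"je":9,"tss":16,"u":55}
After op 10 (replace /tss 62): {"bft":17,"je":9,"tss":62,"u":55}

Answer: {"bft":17,"je":9,"tss":62,"u":55}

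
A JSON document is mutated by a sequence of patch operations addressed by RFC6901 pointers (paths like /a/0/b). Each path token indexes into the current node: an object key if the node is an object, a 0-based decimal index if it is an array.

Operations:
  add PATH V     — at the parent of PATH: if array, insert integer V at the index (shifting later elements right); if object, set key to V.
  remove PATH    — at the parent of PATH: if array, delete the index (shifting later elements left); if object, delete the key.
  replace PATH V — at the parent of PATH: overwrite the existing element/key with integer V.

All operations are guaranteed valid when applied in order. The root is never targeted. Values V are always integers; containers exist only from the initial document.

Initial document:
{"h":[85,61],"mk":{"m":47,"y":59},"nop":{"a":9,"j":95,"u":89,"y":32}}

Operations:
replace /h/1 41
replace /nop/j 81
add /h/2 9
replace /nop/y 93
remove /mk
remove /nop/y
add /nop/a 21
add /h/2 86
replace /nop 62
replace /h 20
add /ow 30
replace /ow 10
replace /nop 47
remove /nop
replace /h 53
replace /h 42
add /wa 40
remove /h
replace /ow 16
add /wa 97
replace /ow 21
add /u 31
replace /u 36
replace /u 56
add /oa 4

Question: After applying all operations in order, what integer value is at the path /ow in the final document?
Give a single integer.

Answer: 21

Derivation:
After op 1 (replace /h/1 41): {"h":[85,41],"mk":{"m":47,"y":59},"nop":{"a":9,"j":95,"u":89,"y":32}}
After op 2 (replace /nop/j 81): {"h":[85,41],"mk":{"m":47,"y":59},"nop":{"a":9,"j":81,"u":89,"y":32}}
After op 3 (add /h/2 9): {"h":[85,41,9],"mk":{"m":47,"y":59},"nop":{"a":9,"j":81,"u":89,"y":32}}
After op 4 (replace /nop/y 93): {"h":[85,41,9],"mk":{"m":47,"y":59},"nop":{"a":9,"j":81,"u":89,"y":93}}
After op 5 (remove /mk): {"h":[85,41,9],"nop":{"a":9,"j":81,"u":89,"y":93}}
After op 6 (remove /nop/y): {"h":[85,41,9],"nop":{"a":9,"j":81,"u":89}}
After op 7 (add /nop/a 21): {"h":[85,41,9],"nop":{"a":21,"j":81,"u":89}}
After op 8 (add /h/2 86): {"h":[85,41,86,9],"nop":{"a":21,"j":81,"u":89}}
After op 9 (replace /nop 62): {"h":[85,41,86,9],"nop":62}
After op 10 (replace /h 20): {"h":20,"nop":62}
After op 11 (add /ow 30): {"h":20,"nop":62,"ow":30}
After op 12 (replace /ow 10): {"h":20,"nop":62,"ow":10}
After op 13 (replace /nop 47): {"h":20,"nop":47,"ow":10}
After op 14 (remove /nop): {"h":20,"ow":10}
After op 15 (replace /h 53): {"h":53,"ow":10}
After op 16 (replace /h 42): {"h":42,"ow":10}
After op 17 (add /wa 40): {"h":42,"ow":10,"wa":40}
After op 18 (remove /h): {"ow":10,"wa":40}
After op 19 (replace /ow 16): {"ow":16,"wa":40}
After op 20 (add /wa 97): {"ow":16,"wa":97}
After op 21 (replace /ow 21): {"ow":21,"wa":97}
After op 22 (add /u 31): {"ow":21,"u":31,"wa":97}
After op 23 (replace /u 36): {"ow":21,"u":36,"wa":97}
After op 24 (replace /u 56): {"ow":21,"u":56,"wa":97}
After op 25 (add /oa 4): {"oa":4,"ow":21,"u":56,"wa":97}
Value at /ow: 21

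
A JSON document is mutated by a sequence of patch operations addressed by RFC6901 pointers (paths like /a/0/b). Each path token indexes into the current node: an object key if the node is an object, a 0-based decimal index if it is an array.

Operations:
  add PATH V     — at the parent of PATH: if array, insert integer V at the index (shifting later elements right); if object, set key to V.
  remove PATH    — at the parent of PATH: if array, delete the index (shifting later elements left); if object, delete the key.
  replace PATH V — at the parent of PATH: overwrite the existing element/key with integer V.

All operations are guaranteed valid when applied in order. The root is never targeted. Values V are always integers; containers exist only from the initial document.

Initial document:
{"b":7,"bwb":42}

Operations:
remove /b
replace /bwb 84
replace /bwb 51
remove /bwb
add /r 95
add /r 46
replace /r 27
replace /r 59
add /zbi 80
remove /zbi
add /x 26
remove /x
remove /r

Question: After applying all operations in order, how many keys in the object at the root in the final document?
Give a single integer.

Answer: 0

Derivation:
After op 1 (remove /b): {"bwb":42}
After op 2 (replace /bwb 84): {"bwb":84}
After op 3 (replace /bwb 51): {"bwb":51}
After op 4 (remove /bwb): {}
After op 5 (add /r 95): {"r":95}
After op 6 (add /r 46): {"r":46}
After op 7 (replace /r 27): {"r":27}
After op 8 (replace /r 59): {"r":59}
After op 9 (add /zbi 80): {"r":59,"zbi":80}
After op 10 (remove /zbi): {"r":59}
After op 11 (add /x 26): {"r":59,"x":26}
After op 12 (remove /x): {"r":59}
After op 13 (remove /r): {}
Size at the root: 0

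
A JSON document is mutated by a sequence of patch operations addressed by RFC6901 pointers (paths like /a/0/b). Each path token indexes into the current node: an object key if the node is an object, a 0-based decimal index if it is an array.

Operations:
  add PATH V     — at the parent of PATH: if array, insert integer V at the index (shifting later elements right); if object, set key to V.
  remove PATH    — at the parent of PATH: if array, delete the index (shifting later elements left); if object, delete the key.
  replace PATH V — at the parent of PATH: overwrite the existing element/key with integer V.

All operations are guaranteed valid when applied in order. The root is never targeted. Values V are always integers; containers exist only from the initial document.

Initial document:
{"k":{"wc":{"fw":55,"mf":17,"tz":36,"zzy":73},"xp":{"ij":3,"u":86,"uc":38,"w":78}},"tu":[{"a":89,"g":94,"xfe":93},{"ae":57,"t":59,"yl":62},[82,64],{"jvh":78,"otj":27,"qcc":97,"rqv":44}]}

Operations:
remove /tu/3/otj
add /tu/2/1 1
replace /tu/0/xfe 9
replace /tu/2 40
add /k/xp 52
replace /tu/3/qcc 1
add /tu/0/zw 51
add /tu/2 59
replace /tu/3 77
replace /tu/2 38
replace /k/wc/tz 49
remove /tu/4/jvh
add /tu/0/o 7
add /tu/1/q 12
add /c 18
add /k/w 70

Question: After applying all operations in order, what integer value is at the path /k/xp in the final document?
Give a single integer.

Answer: 52

Derivation:
After op 1 (remove /tu/3/otj): {"k":{"wc":{"fw":55,"mf":17,"tz":36,"zzy":73},"xp":{"ij":3,"u":86,"uc":38,"w":78}},"tu":[{"a":89,"g":94,"xfe":93},{"ae":57,"t":59,"yl":62},[82,64],{"jvh":78,"qcc":97,"rqv":44}]}
After op 2 (add /tu/2/1 1): {"k":{"wc":{"fw":55,"mf":17,"tz":36,"zzy":73},"xp":{"ij":3,"u":86,"uc":38,"w":78}},"tu":[{"a":89,"g":94,"xfe":93},{"ae":57,"t":59,"yl":62},[82,1,64],{"jvh":78,"qcc":97,"rqv":44}]}
After op 3 (replace /tu/0/xfe 9): {"k":{"wc":{"fw":55,"mf":17,"tz":36,"zzy":73},"xp":{"ij":3,"u":86,"uc":38,"w":78}},"tu":[{"a":89,"g":94,"xfe":9},{"ae":57,"t":59,"yl":62},[82,1,64],{"jvh":78,"qcc":97,"rqv":44}]}
After op 4 (replace /tu/2 40): {"k":{"wc":{"fw":55,"mf":17,"tz":36,"zzy":73},"xp":{"ij":3,"u":86,"uc":38,"w":78}},"tu":[{"a":89,"g":94,"xfe":9},{"ae":57,"t":59,"yl":62},40,{"jvh":78,"qcc":97,"rqv":44}]}
After op 5 (add /k/xp 52): {"k":{"wc":{"fw":55,"mf":17,"tz":36,"zzy":73},"xp":52},"tu":[{"a":89,"g":94,"xfe":9},{"ae":57,"t":59,"yl":62},40,{"jvh":78,"qcc":97,"rqv":44}]}
After op 6 (replace /tu/3/qcc 1): {"k":{"wc":{"fw":55,"mf":17,"tz":36,"zzy":73},"xp":52},"tu":[{"a":89,"g":94,"xfe":9},{"ae":57,"t":59,"yl":62},40,{"jvh":78,"qcc":1,"rqv":44}]}
After op 7 (add /tu/0/zw 51): {"k":{"wc":{"fw":55,"mf":17,"tz":36,"zzy":73},"xp":52},"tu":[{"a":89,"g":94,"xfe":9,"zw":51},{"ae":57,"t":59,"yl":62},40,{"jvh":78,"qcc":1,"rqv":44}]}
After op 8 (add /tu/2 59): {"k":{"wc":{"fw":55,"mf":17,"tz":36,"zzy":73},"xp":52},"tu":[{"a":89,"g":94,"xfe":9,"zw":51},{"ae":57,"t":59,"yl":62},59,40,{"jvh":78,"qcc":1,"rqv":44}]}
After op 9 (replace /tu/3 77): {"k":{"wc":{"fw":55,"mf":17,"tz":36,"zzy":73},"xp":52},"tu":[{"a":89,"g":94,"xfe":9,"zw":51},{"ae":57,"t":59,"yl":62},59,77,{"jvh":78,"qcc":1,"rqv":44}]}
After op 10 (replace /tu/2 38): {"k":{"wc":{"fw":55,"mf":17,"tz":36,"zzy":73},"xp":52},"tu":[{"a":89,"g":94,"xfe":9,"zw":51},{"ae":57,"t":59,"yl":62},38,77,{"jvh":78,"qcc":1,"rqv":44}]}
After op 11 (replace /k/wc/tz 49): {"k":{"wc":{"fw":55,"mf":17,"tz":49,"zzy":73},"xp":52},"tu":[{"a":89,"g":94,"xfe":9,"zw":51},{"ae":57,"t":59,"yl":62},38,77,{"jvh":78,"qcc":1,"rqv":44}]}
After op 12 (remove /tu/4/jvh): {"k":{"wc":{"fw":55,"mf":17,"tz":49,"zzy":73},"xp":52},"tu":[{"a":89,"g":94,"xfe":9,"zw":51},{"ae":57,"t":59,"yl":62},38,77,{"qcc":1,"rqv":44}]}
After op 13 (add /tu/0/o 7): {"k":{"wc":{"fw":55,"mf":17,"tz":49,"zzy":73},"xp":52},"tu":[{"a":89,"g":94,"o":7,"xfe":9,"zw":51},{"ae":57,"t":59,"yl":62},38,77,{"qcc":1,"rqv":44}]}
After op 14 (add /tu/1/q 12): {"k":{"wc":{"fw":55,"mf":17,"tz":49,"zzy":73},"xp":52},"tu":[{"a":89,"g":94,"o":7,"xfe":9,"zw":51},{"ae":57,"q":12,"t":59,"yl":62},38,77,{"qcc":1,"rqv":44}]}
After op 15 (add /c 18): {"c":18,"k":{"wc":{"fw":55,"mf":17,"tz":49,"zzy":73},"xp":52},"tu":[{"a":89,"g":94,"o":7,"xfe":9,"zw":51},{"ae":57,"q":12,"t":59,"yl":62},38,77,{"qcc":1,"rqv":44}]}
After op 16 (add /k/w 70): {"c":18,"k":{"w":70,"wc":{"fw":55,"mf":17,"tz":49,"zzy":73},"xp":52},"tu":[{"a":89,"g":94,"o":7,"xfe":9,"zw":51},{"ae":57,"q":12,"t":59,"yl":62},38,77,{"qcc":1,"rqv":44}]}
Value at /k/xp: 52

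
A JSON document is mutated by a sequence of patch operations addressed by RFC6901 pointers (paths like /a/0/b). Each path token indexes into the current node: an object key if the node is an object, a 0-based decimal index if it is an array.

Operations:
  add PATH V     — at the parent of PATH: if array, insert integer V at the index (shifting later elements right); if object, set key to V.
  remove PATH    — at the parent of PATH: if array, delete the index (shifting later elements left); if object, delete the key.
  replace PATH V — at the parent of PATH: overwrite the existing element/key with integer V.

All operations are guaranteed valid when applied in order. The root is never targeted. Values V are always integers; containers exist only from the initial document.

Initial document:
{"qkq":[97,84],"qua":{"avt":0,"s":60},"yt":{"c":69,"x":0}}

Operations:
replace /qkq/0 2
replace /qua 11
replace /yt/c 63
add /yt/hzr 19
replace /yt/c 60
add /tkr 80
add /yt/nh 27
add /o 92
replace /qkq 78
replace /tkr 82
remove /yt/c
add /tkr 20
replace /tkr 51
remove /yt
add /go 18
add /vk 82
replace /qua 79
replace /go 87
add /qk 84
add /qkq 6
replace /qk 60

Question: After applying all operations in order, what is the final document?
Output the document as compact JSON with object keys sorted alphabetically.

Answer: {"go":87,"o":92,"qk":60,"qkq":6,"qua":79,"tkr":51,"vk":82}

Derivation:
After op 1 (replace /qkq/0 2): {"qkq":[2,84],"qua":{"avt":0,"s":60},"yt":{"c":69,"x":0}}
After op 2 (replace /qua 11): {"qkq":[2,84],"qua":11,"yt":{"c":69,"x":0}}
After op 3 (replace /yt/c 63): {"qkq":[2,84],"qua":11,"yt":{"c":63,"x":0}}
After op 4 (add /yt/hzr 19): {"qkq":[2,84],"qua":11,"yt":{"c":63,"hzr":19,"x":0}}
After op 5 (replace /yt/c 60): {"qkq":[2,84],"qua":11,"yt":{"c":60,"hzr":19,"x":0}}
After op 6 (add /tkr 80): {"qkq":[2,84],"qua":11,"tkr":80,"yt":{"c":60,"hzr":19,"x":0}}
After op 7 (add /yt/nh 27): {"qkq":[2,84],"qua":11,"tkr":80,"yt":{"c":60,"hzr":19,"nh":27,"x":0}}
After op 8 (add /o 92): {"o":92,"qkq":[2,84],"qua":11,"tkr":80,"yt":{"c":60,"hzr":19,"nh":27,"x":0}}
After op 9 (replace /qkq 78): {"o":92,"qkq":78,"qua":11,"tkr":80,"yt":{"c":60,"hzr":19,"nh":27,"x":0}}
After op 10 (replace /tkr 82): {"o":92,"qkq":78,"qua":11,"tkr":82,"yt":{"c":60,"hzr":19,"nh":27,"x":0}}
After op 11 (remove /yt/c): {"o":92,"qkq":78,"qua":11,"tkr":82,"yt":{"hzr":19,"nh":27,"x":0}}
After op 12 (add /tkr 20): {"o":92,"qkq":78,"qua":11,"tkr":20,"yt":{"hzr":19,"nh":27,"x":0}}
After op 13 (replace /tkr 51): {"o":92,"qkq":78,"qua":11,"tkr":51,"yt":{"hzr":19,"nh":27,"x":0}}
After op 14 (remove /yt): {"o":92,"qkq":78,"qua":11,"tkr":51}
After op 15 (add /go 18): {"go":18,"o":92,"qkq":78,"qua":11,"tkr":51}
After op 16 (add /vk 82): {"go":18,"o":92,"qkq":78,"qua":11,"tkr":51,"vk":82}
After op 17 (replace /qua 79): {"go":18,"o":92,"qkq":78,"qua":79,"tkr":51,"vk":82}
After op 18 (replace /go 87): {"go":87,"o":92,"qkq":78,"qua":79,"tkr":51,"vk":82}
After op 19 (add /qk 84): {"go":87,"o":92,"qk":84,"qkq":78,"qua":79,"tkr":51,"vk":82}
After op 20 (add /qkq 6): {"go":87,"o":92,"qk":84,"qkq":6,"qua":79,"tkr":51,"vk":82}
After op 21 (replace /qk 60): {"go":87,"o":92,"qk":60,"qkq":6,"qua":79,"tkr":51,"vk":82}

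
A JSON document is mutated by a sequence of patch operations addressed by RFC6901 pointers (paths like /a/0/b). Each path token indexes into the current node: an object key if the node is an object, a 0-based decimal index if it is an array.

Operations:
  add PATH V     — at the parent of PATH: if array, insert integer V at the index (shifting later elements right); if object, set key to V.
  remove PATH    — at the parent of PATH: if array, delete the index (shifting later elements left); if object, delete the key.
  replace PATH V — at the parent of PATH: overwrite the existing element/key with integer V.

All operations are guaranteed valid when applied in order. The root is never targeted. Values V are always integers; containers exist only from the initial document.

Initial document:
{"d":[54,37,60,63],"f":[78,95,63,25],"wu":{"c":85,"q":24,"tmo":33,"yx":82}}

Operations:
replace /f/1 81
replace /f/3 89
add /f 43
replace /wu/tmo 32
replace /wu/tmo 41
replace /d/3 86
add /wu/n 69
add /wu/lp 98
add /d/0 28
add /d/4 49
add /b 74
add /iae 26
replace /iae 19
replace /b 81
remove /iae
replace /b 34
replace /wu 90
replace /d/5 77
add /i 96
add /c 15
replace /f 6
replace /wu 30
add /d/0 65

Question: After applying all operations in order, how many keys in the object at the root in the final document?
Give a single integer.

After op 1 (replace /f/1 81): {"d":[54,37,60,63],"f":[78,81,63,25],"wu":{"c":85,"q":24,"tmo":33,"yx":82}}
After op 2 (replace /f/3 89): {"d":[54,37,60,63],"f":[78,81,63,89],"wu":{"c":85,"q":24,"tmo":33,"yx":82}}
After op 3 (add /f 43): {"d":[54,37,60,63],"f":43,"wu":{"c":85,"q":24,"tmo":33,"yx":82}}
After op 4 (replace /wu/tmo 32): {"d":[54,37,60,63],"f":43,"wu":{"c":85,"q":24,"tmo":32,"yx":82}}
After op 5 (replace /wu/tmo 41): {"d":[54,37,60,63],"f":43,"wu":{"c":85,"q":24,"tmo":41,"yx":82}}
After op 6 (replace /d/3 86): {"d":[54,37,60,86],"f":43,"wu":{"c":85,"q":24,"tmo":41,"yx":82}}
After op 7 (add /wu/n 69): {"d":[54,37,60,86],"f":43,"wu":{"c":85,"n":69,"q":24,"tmo":41,"yx":82}}
After op 8 (add /wu/lp 98): {"d":[54,37,60,86],"f":43,"wu":{"c":85,"lp":98,"n":69,"q":24,"tmo":41,"yx":82}}
After op 9 (add /d/0 28): {"d":[28,54,37,60,86],"f":43,"wu":{"c":85,"lp":98,"n":69,"q":24,"tmo":41,"yx":82}}
After op 10 (add /d/4 49): {"d":[28,54,37,60,49,86],"f":43,"wu":{"c":85,"lp":98,"n":69,"q":24,"tmo":41,"yx":82}}
After op 11 (add /b 74): {"b":74,"d":[28,54,37,60,49,86],"f":43,"wu":{"c":85,"lp":98,"n":69,"q":24,"tmo":41,"yx":82}}
After op 12 (add /iae 26): {"b":74,"d":[28,54,37,60,49,86],"f":43,"iae":26,"wu":{"c":85,"lp":98,"n":69,"q":24,"tmo":41,"yx":82}}
After op 13 (replace /iae 19): {"b":74,"d":[28,54,37,60,49,86],"f":43,"iae":19,"wu":{"c":85,"lp":98,"n":69,"q":24,"tmo":41,"yx":82}}
After op 14 (replace /b 81): {"b":81,"d":[28,54,37,60,49,86],"f":43,"iae":19,"wu":{"c":85,"lp":98,"n":69,"q":24,"tmo":41,"yx":82}}
After op 15 (remove /iae): {"b":81,"d":[28,54,37,60,49,86],"f":43,"wu":{"c":85,"lp":98,"n":69,"q":24,"tmo":41,"yx":82}}
After op 16 (replace /b 34): {"b":34,"d":[28,54,37,60,49,86],"f":43,"wu":{"c":85,"lp":98,"n":69,"q":24,"tmo":41,"yx":82}}
After op 17 (replace /wu 90): {"b":34,"d":[28,54,37,60,49,86],"f":43,"wu":90}
After op 18 (replace /d/5 77): {"b":34,"d":[28,54,37,60,49,77],"f":43,"wu":90}
After op 19 (add /i 96): {"b":34,"d":[28,54,37,60,49,77],"f":43,"i":96,"wu":90}
After op 20 (add /c 15): {"b":34,"c":15,"d":[28,54,37,60,49,77],"f":43,"i":96,"wu":90}
After op 21 (replace /f 6): {"b":34,"c":15,"d":[28,54,37,60,49,77],"f":6,"i":96,"wu":90}
After op 22 (replace /wu 30): {"b":34,"c":15,"d":[28,54,37,60,49,77],"f":6,"i":96,"wu":30}
After op 23 (add /d/0 65): {"b":34,"c":15,"d":[65,28,54,37,60,49,77],"f":6,"i":96,"wu":30}
Size at the root: 6

Answer: 6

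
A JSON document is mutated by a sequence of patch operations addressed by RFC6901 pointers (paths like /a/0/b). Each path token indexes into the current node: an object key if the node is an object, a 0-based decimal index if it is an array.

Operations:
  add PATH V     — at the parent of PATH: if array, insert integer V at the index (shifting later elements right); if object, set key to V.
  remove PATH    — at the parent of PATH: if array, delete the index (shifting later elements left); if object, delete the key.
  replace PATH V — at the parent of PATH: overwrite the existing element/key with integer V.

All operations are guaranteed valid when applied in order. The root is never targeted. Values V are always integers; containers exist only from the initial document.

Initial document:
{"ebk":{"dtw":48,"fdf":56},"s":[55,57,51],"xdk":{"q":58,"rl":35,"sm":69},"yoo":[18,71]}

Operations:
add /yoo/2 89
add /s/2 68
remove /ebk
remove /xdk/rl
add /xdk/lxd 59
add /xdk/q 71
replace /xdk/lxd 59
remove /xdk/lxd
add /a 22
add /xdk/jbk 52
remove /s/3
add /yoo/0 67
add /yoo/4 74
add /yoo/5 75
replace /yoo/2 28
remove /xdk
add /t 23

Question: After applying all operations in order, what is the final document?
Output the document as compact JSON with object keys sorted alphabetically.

After op 1 (add /yoo/2 89): {"ebk":{"dtw":48,"fdf":56},"s":[55,57,51],"xdk":{"q":58,"rl":35,"sm":69},"yoo":[18,71,89]}
After op 2 (add /s/2 68): {"ebk":{"dtw":48,"fdf":56},"s":[55,57,68,51],"xdk":{"q":58,"rl":35,"sm":69},"yoo":[18,71,89]}
After op 3 (remove /ebk): {"s":[55,57,68,51],"xdk":{"q":58,"rl":35,"sm":69},"yoo":[18,71,89]}
After op 4 (remove /xdk/rl): {"s":[55,57,68,51],"xdk":{"q":58,"sm":69},"yoo":[18,71,89]}
After op 5 (add /xdk/lxd 59): {"s":[55,57,68,51],"xdk":{"lxd":59,"q":58,"sm":69},"yoo":[18,71,89]}
After op 6 (add /xdk/q 71): {"s":[55,57,68,51],"xdk":{"lxd":59,"q":71,"sm":69},"yoo":[18,71,89]}
After op 7 (replace /xdk/lxd 59): {"s":[55,57,68,51],"xdk":{"lxd":59,"q":71,"sm":69},"yoo":[18,71,89]}
After op 8 (remove /xdk/lxd): {"s":[55,57,68,51],"xdk":{"q":71,"sm":69},"yoo":[18,71,89]}
After op 9 (add /a 22): {"a":22,"s":[55,57,68,51],"xdk":{"q":71,"sm":69},"yoo":[18,71,89]}
After op 10 (add /xdk/jbk 52): {"a":22,"s":[55,57,68,51],"xdk":{"jbk":52,"q":71,"sm":69},"yoo":[18,71,89]}
After op 11 (remove /s/3): {"a":22,"s":[55,57,68],"xdk":{"jbk":52,"q":71,"sm":69},"yoo":[18,71,89]}
After op 12 (add /yoo/0 67): {"a":22,"s":[55,57,68],"xdk":{"jbk":52,"q":71,"sm":69},"yoo":[67,18,71,89]}
After op 13 (add /yoo/4 74): {"a":22,"s":[55,57,68],"xdk":{"jbk":52,"q":71,"sm":69},"yoo":[67,18,71,89,74]}
After op 14 (add /yoo/5 75): {"a":22,"s":[55,57,68],"xdk":{"jbk":52,"q":71,"sm":69},"yoo":[67,18,71,89,74,75]}
After op 15 (replace /yoo/2 28): {"a":22,"s":[55,57,68],"xdk":{"jbk":52,"q":71,"sm":69},"yoo":[67,18,28,89,74,75]}
After op 16 (remove /xdk): {"a":22,"s":[55,57,68],"yoo":[67,18,28,89,74,75]}
After op 17 (add /t 23): {"a":22,"s":[55,57,68],"t":23,"yoo":[67,18,28,89,74,75]}

Answer: {"a":22,"s":[55,57,68],"t":23,"yoo":[67,18,28,89,74,75]}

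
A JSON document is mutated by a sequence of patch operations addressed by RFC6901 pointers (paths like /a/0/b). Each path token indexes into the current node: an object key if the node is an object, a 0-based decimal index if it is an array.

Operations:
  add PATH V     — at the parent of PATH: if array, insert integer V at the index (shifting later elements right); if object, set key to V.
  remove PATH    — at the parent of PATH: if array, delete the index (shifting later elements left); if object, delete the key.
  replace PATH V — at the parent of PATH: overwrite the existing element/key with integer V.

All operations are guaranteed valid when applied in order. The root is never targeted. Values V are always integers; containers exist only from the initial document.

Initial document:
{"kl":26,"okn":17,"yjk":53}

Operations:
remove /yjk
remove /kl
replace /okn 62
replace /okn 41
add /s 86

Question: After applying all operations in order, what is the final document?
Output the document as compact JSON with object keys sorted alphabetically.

Answer: {"okn":41,"s":86}

Derivation:
After op 1 (remove /yjk): {"kl":26,"okn":17}
After op 2 (remove /kl): {"okn":17}
After op 3 (replace /okn 62): {"okn":62}
After op 4 (replace /okn 41): {"okn":41}
After op 5 (add /s 86): {"okn":41,"s":86}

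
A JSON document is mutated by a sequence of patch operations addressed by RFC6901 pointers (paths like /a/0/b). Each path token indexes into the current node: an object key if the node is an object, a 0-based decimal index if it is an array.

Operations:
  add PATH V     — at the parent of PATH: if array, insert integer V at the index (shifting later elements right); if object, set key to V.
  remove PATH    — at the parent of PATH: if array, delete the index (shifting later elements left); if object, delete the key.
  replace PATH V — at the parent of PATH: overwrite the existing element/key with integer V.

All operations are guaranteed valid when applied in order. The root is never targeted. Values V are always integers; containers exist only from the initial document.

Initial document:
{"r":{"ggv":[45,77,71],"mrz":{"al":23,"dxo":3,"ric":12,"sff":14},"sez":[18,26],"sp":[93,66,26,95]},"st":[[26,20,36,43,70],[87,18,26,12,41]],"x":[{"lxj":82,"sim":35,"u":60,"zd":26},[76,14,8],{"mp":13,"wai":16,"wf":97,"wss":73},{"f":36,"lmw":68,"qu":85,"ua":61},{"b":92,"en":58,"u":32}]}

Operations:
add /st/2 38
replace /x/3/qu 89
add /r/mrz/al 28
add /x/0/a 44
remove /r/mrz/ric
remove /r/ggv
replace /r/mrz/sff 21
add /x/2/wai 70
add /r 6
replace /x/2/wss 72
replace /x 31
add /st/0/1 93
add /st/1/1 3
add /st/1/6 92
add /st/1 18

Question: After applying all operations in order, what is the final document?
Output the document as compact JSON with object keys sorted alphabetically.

Answer: {"r":6,"st":[[26,93,20,36,43,70],18,[87,3,18,26,12,41,92],38],"x":31}

Derivation:
After op 1 (add /st/2 38): {"r":{"ggv":[45,77,71],"mrz":{"al":23,"dxo":3,"ric":12,"sff":14},"sez":[18,26],"sp":[93,66,26,95]},"st":[[26,20,36,43,70],[87,18,26,12,41],38],"x":[{"lxj":82,"sim":35,"u":60,"zd":26},[76,14,8],{"mp":13,"wai":16,"wf":97,"wss":73},{"f":36,"lmw":68,"qu":85,"ua":61},{"b":92,"en":58,"u":32}]}
After op 2 (replace /x/3/qu 89): {"r":{"ggv":[45,77,71],"mrz":{"al":23,"dxo":3,"ric":12,"sff":14},"sez":[18,26],"sp":[93,66,26,95]},"st":[[26,20,36,43,70],[87,18,26,12,41],38],"x":[{"lxj":82,"sim":35,"u":60,"zd":26},[76,14,8],{"mp":13,"wai":16,"wf":97,"wss":73},{"f":36,"lmw":68,"qu":89,"ua":61},{"b":92,"en":58,"u":32}]}
After op 3 (add /r/mrz/al 28): {"r":{"ggv":[45,77,71],"mrz":{"al":28,"dxo":3,"ric":12,"sff":14},"sez":[18,26],"sp":[93,66,26,95]},"st":[[26,20,36,43,70],[87,18,26,12,41],38],"x":[{"lxj":82,"sim":35,"u":60,"zd":26},[76,14,8],{"mp":13,"wai":16,"wf":97,"wss":73},{"f":36,"lmw":68,"qu":89,"ua":61},{"b":92,"en":58,"u":32}]}
After op 4 (add /x/0/a 44): {"r":{"ggv":[45,77,71],"mrz":{"al":28,"dxo":3,"ric":12,"sff":14},"sez":[18,26],"sp":[93,66,26,95]},"st":[[26,20,36,43,70],[87,18,26,12,41],38],"x":[{"a":44,"lxj":82,"sim":35,"u":60,"zd":26},[76,14,8],{"mp":13,"wai":16,"wf":97,"wss":73},{"f":36,"lmw":68,"qu":89,"ua":61},{"b":92,"en":58,"u":32}]}
After op 5 (remove /r/mrz/ric): {"r":{"ggv":[45,77,71],"mrz":{"al":28,"dxo":3,"sff":14},"sez":[18,26],"sp":[93,66,26,95]},"st":[[26,20,36,43,70],[87,18,26,12,41],38],"x":[{"a":44,"lxj":82,"sim":35,"u":60,"zd":26},[76,14,8],{"mp":13,"wai":16,"wf":97,"wss":73},{"f":36,"lmw":68,"qu":89,"ua":61},{"b":92,"en":58,"u":32}]}
After op 6 (remove /r/ggv): {"r":{"mrz":{"al":28,"dxo":3,"sff":14},"sez":[18,26],"sp":[93,66,26,95]},"st":[[26,20,36,43,70],[87,18,26,12,41],38],"x":[{"a":44,"lxj":82,"sim":35,"u":60,"zd":26},[76,14,8],{"mp":13,"wai":16,"wf":97,"wss":73},{"f":36,"lmw":68,"qu":89,"ua":61},{"b":92,"en":58,"u":32}]}
After op 7 (replace /r/mrz/sff 21): {"r":{"mrz":{"al":28,"dxo":3,"sff":21},"sez":[18,26],"sp":[93,66,26,95]},"st":[[26,20,36,43,70],[87,18,26,12,41],38],"x":[{"a":44,"lxj":82,"sim":35,"u":60,"zd":26},[76,14,8],{"mp":13,"wai":16,"wf":97,"wss":73},{"f":36,"lmw":68,"qu":89,"ua":61},{"b":92,"en":58,"u":32}]}
After op 8 (add /x/2/wai 70): {"r":{"mrz":{"al":28,"dxo":3,"sff":21},"sez":[18,26],"sp":[93,66,26,95]},"st":[[26,20,36,43,70],[87,18,26,12,41],38],"x":[{"a":44,"lxj":82,"sim":35,"u":60,"zd":26},[76,14,8],{"mp":13,"wai":70,"wf":97,"wss":73},{"f":36,"lmw":68,"qu":89,"ua":61},{"b":92,"en":58,"u":32}]}
After op 9 (add /r 6): {"r":6,"st":[[26,20,36,43,70],[87,18,26,12,41],38],"x":[{"a":44,"lxj":82,"sim":35,"u":60,"zd":26},[76,14,8],{"mp":13,"wai":70,"wf":97,"wss":73},{"f":36,"lmw":68,"qu":89,"ua":61},{"b":92,"en":58,"u":32}]}
After op 10 (replace /x/2/wss 72): {"r":6,"st":[[26,20,36,43,70],[87,18,26,12,41],38],"x":[{"a":44,"lxj":82,"sim":35,"u":60,"zd":26},[76,14,8],{"mp":13,"wai":70,"wf":97,"wss":72},{"f":36,"lmw":68,"qu":89,"ua":61},{"b":92,"en":58,"u":32}]}
After op 11 (replace /x 31): {"r":6,"st":[[26,20,36,43,70],[87,18,26,12,41],38],"x":31}
After op 12 (add /st/0/1 93): {"r":6,"st":[[26,93,20,36,43,70],[87,18,26,12,41],38],"x":31}
After op 13 (add /st/1/1 3): {"r":6,"st":[[26,93,20,36,43,70],[87,3,18,26,12,41],38],"x":31}
After op 14 (add /st/1/6 92): {"r":6,"st":[[26,93,20,36,43,70],[87,3,18,26,12,41,92],38],"x":31}
After op 15 (add /st/1 18): {"r":6,"st":[[26,93,20,36,43,70],18,[87,3,18,26,12,41,92],38],"x":31}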